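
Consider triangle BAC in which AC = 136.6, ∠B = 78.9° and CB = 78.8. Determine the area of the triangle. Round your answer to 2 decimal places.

area ≈ 4940.25

Law of sines: sin A = CB·sin B/AC ≈ 0.56608.
Since AC ≥ CB, only the acute value applies: ∠A ≈ 34.48°.
Then ∠C = 180° − ∠B − ∠A ≈ 66.62°.
Law of sines gives BA = AC·sin C/sin B ≈ 127.78.
Area = ½·AC·CB·sin C ≈ 4940.3.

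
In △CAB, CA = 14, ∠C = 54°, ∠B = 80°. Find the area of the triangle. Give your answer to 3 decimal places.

The third angle is ∠A = 180° − ∠B − ∠C = 46.00°.
Law of sines: AB = CA·sin C/sin B ≈ 11.501.
Law of sines: BC = CA·sin A/sin B ≈ 10.226.
Area = ½·CA·AB·sin A ≈ 57.912.

57.912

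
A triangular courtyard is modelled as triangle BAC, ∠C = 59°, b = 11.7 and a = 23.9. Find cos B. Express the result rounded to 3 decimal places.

By the law of cosines, c² = b² + a² − 2·b·a·cos C = 420.06, so c ≈ 20.495.
Law of cosines again: cos B = (a² + c² − b²)/(2·a·c) ≈ 0.87210, so ∠B ≈ 29.30°.

cos B ≈ 0.872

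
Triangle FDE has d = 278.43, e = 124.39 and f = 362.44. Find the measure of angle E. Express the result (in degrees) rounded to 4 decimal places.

16.6035

By the law of cosines, cos E = (f² + d² − e²) / (2·f·d) ≈ 0.95831, so ∠E ≈ 16.60°.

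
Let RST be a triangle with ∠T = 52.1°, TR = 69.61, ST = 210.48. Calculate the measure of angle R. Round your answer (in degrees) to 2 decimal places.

By the law of cosines, RS² = ST² + TR² − 2·ST·TR·cos T = 31147, so RS ≈ 176.49.
Law of cosines again: cos R = (TR² + RS² − ST²)/(2·TR·RS) ≈ -0.33819, so ∠R ≈ 109.77°.

∠R ≈ 109.77°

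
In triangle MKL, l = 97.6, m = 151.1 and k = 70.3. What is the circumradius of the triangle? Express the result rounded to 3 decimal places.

By the law of cosines, cos M = (k² + l² − m²) / (2·k·l) ≈ -0.60946, so ∠M ≈ 127.55°.
Circumradius = m/(2 sin M) ≈ 95.293.

R ≈ 95.293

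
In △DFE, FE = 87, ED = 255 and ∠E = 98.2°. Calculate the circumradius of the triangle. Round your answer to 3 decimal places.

By the law of cosines, DF² = FE² + ED² − 2·FE·ED·cos E = 78922, so DF ≈ 280.93.
Area = ½·FE·ED·sin E ≈ 10979.
Circumradius = DF/(2 sin E) ≈ 141.92.

141.917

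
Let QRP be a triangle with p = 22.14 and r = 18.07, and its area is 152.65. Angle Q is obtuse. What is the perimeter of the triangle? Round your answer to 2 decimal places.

76.73

From area = ½·r·p·sin Q, we get sin Q = 2·area/(r·p) ≈ 0.76312.
Taking the obtuse solution, ∠Q ≈ 130.26°.
Law of cosines then gives q ≈ 36.521.
Perimeter = 36.521 + 18.07 + 22.14 = 76.731.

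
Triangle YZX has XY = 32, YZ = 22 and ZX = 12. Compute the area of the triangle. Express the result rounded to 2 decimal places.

area ≈ 87.31

Semiperimeter s = (12 + 32 + 22)/2 = 33.
Heron's formula: area = √(33·21·1·11) ≈ 87.31.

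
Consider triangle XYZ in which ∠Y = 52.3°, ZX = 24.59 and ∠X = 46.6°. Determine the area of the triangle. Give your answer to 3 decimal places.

274.288

The third angle is ∠Z = 180° − ∠X − ∠Y = 81.10°.
Law of sines: YZ = ZX·sin X/sin Y ≈ 22.581.
Law of sines: XY = ZX·sin Z/sin Y ≈ 30.704.
Area = ½·ZX·YZ·sin Z ≈ 274.29.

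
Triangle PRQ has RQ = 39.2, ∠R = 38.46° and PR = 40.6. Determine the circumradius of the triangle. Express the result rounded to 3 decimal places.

21.156

By the law of cosines, QP² = PR² + RQ² − 2·PR·RQ·cos R = 692.54, so QP ≈ 26.316.
Area = ½·PR·RQ·sin R ≈ 494.94.
Circumradius = QP/(2 sin R) ≈ 21.156.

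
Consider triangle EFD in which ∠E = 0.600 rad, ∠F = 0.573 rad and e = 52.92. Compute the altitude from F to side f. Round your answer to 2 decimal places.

The third angle is ∠D = π − ∠E − ∠F = 1.969 rad.
Law of sines: f = e·sin F/sin E ≈ 50.812.
Law of sines: d = e·sin D/sin E ≈ 86.405.
Area = ½·e·f·sin D ≈ 1239.5.
The altitude from F has length 2·area/f ≈ 48.788.

48.79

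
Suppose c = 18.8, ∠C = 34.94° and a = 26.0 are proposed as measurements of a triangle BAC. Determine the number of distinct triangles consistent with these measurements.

a·sin C = 26.0·sin(34.94°) ≈ 14.89.
Since a sin C < c < a (14.89 < 18.8 < 26.0), two triangles exist.

2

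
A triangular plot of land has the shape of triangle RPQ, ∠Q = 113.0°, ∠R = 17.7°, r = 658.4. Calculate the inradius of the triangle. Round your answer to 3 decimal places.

The third angle is ∠P = 180° − ∠Q − ∠R = 49.30°.
Law of sines: p = r·sin P/sin R ≈ 1641.8.
Law of sines: q = r·sin Q/sin R ≈ 1993.4.
Area = ½·r·p·sin Q ≈ 4.9751e+05.
Semiperimeter s = (658.4+1641.8+1993.4)/2 = 2146.8.
Inradius = area/s = 4.9751e+05/2146.8 ≈ 231.75.

231.745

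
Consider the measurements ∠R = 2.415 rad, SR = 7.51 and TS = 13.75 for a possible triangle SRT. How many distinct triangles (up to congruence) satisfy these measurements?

SR·sin R = 7.51·sin(2.415 rad) ≈ 4.989.
Since ∠R is not acute, a triangle exists only if TS > SR; here TS > SR, so there is exactly one triangle.

1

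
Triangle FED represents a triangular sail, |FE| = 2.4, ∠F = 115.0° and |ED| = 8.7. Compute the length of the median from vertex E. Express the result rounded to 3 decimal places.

m_E ≈ 5.196

Law of sines: sin D = |FE|·sin F/|ED| ≈ 0.25002.
Since |ED| ≥ |FE|, only the acute value applies: ∠D ≈ 14.48°.
Then ∠E = 180° − ∠F − ∠D ≈ 50.52°.
Law of sines gives |DF| = |ED|·sin E/sin F ≈ 7.4094.
Median from E: ½√(2·|FE|² + 2·|ED|² − |DF|²) ≈ 5.1962.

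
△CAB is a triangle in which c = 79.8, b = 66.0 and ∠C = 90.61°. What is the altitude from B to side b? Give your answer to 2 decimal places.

44.16

Law of sines: sin B = b·sin C/c ≈ 0.82702.
Since c ≥ b, only the acute value applies: ∠B ≈ 55.79°.
Then ∠A = 180° − ∠C − ∠B ≈ 33.60°.
Law of sines gives a = c·sin A/sin C ≈ 44.159.
Area = ½·c·b·sin A ≈ 1457.2.
The altitude from B has length 2·area/b ≈ 44.156.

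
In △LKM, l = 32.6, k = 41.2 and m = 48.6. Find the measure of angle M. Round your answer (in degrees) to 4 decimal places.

∠M ≈ 81.4744°

By the law of cosines, cos M = (l² + k² − m²) / (2·l·k) ≈ 0.14825, so ∠M ≈ 81.47°.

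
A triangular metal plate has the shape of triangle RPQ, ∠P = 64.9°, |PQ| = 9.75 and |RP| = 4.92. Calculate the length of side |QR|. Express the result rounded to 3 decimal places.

By the law of cosines, |QR|² = |RP|² + |PQ|² − 2·|RP|·|PQ|·cos P = 78.571, so |QR| ≈ 8.864.

8.864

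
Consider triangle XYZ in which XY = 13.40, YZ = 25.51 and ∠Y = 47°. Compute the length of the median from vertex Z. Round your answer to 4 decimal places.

m_Z ≈ 21.5063

By the law of cosines, ZX² = XY² + YZ² − 2·XY·YZ·cos Y = 364.06, so ZX ≈ 19.08.
Median from Z: ½√(2·YZ² + 2·ZX² − XY²) ≈ 21.506.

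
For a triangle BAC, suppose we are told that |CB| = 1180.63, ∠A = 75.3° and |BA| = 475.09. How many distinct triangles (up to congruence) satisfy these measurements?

|BA|·sin A = 475.09·sin(75.3°) ≈ 459.5.
Since |CB| ≥ |BA|, exactly one triangle exists.

1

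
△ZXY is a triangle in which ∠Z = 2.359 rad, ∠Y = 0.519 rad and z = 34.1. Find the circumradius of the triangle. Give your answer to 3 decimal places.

The third angle is ∠X = π − ∠Y − ∠Z = 0.264 rad.
Law of sines: x = z·sin X/sin Z ≈ 12.6.
Law of sines: y = z·sin Y/sin Z ≈ 23.987.
Circumradius = z/(2 sin Z) ≈ 24.18.

R ≈ 24.180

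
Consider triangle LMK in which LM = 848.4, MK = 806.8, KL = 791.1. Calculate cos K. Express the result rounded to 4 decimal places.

0.4363

By the law of cosines, cos K = (MK² + KL² − LM²) / (2·MK·KL) ≈ 0.43633, so ∠K ≈ 64.13°.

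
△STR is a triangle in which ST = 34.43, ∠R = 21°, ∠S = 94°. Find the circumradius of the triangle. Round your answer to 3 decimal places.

48.037

The third angle is ∠T = 180° − ∠R − ∠S = 65.00°.
Law of sines: TR = ST·sin S/sin R ≈ 95.84.
Law of sines: RS = ST·sin T/sin R ≈ 87.073.
Circumradius = ST/(2 sin R) ≈ 48.037.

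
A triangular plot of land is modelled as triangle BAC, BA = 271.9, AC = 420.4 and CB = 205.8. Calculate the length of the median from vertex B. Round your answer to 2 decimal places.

Median from B: ½√(2·CB² + 2·BA² − AC²) ≈ 118.14.

m_B ≈ 118.14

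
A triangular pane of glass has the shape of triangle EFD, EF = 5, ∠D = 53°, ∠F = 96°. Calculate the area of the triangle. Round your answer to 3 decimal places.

8.017

The third angle is ∠E = 180° − ∠F − ∠D = 31.00°.
Law of sines: FD = EF·sin E/sin D ≈ 3.2245.
Law of sines: DE = EF·sin F/sin D ≈ 6.2264.
Area = ½·EF·FD·sin F ≈ 8.0171.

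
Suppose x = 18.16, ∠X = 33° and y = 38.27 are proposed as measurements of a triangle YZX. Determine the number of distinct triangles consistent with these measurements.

0

y·sin X = 38.27·sin(33°) ≈ 20.84.
Since x = 18.16 < 20.84 = y sin X, no triangle exists.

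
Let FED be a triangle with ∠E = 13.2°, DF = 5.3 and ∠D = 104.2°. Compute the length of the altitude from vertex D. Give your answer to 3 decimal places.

h_D ≈ 4.705

The third angle is ∠F = 180° − ∠E − ∠D = 62.60°.
Law of sines: ED = DF·sin F/sin E ≈ 20.606.
Law of sines: FE = DF·sin D/sin E ≈ 22.501.
Area = ½·DF·ED·sin D ≈ 52.938.
The altitude from D has length 2·area/FE ≈ 4.7054.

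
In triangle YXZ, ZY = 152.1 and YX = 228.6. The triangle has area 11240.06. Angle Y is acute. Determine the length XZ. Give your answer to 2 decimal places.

149.47

From area = ½·ZY·YX·sin Y, we get sin Y = 2·area/(ZY·YX) ≈ 0.64654.
Taking the acute solution, ∠Y ≈ 40.28°.
Law of cosines then gives XZ ≈ 149.47.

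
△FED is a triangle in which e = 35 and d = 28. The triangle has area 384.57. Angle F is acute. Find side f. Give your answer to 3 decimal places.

28.185

From area = ½·e·d·sin F, we get sin F = 2·area/(e·d) ≈ 0.78484.
Taking the acute solution, ∠F ≈ 51.71°.
Law of cosines then gives f ≈ 28.185.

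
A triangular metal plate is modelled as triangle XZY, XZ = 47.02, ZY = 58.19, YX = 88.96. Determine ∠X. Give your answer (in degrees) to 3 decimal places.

By the law of cosines, cos X = (YX² + XZ² − ZY²) / (2·YX·XZ) ≈ 0.80550, so ∠X ≈ 36.34°.

36.341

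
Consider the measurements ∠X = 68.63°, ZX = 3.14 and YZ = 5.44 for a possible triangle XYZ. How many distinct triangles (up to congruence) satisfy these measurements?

ZX·sin X = 3.14·sin(68.63°) ≈ 2.924.
Since YZ ≥ ZX, exactly one triangle exists.

1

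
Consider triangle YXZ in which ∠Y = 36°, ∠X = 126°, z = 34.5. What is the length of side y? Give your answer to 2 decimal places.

The third angle is ∠Z = 180° − ∠Y − ∠X = 18.00°.
Law of sines: y = z·sin Y/sin Z ≈ 65.623.

65.62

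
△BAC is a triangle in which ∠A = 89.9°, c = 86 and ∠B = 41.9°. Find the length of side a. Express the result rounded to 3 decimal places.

The third angle is ∠C = 180° − ∠B − ∠A = 48.20°.
Law of sines: a = c·sin A/sin C ≈ 115.36.

115.362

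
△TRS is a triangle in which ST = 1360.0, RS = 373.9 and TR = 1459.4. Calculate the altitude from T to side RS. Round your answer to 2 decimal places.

Semiperimeter s = (373.9 + 1360 + 1459.4)/2 = 1596.7.
Heron's formula: area = √(1596.7·1222.8·236.65·137.25) ≈ 2.5182e+05.
The altitude from T has length 2·area/RS ≈ 1347.

h_T ≈ 1346.97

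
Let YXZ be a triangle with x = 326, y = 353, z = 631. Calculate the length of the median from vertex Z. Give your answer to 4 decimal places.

Median from Z: ½√(2·y² + 2·x² − z²) ≈ 126.1.

126.1041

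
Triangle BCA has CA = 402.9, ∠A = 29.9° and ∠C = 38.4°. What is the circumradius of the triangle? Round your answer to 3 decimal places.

The third angle is ∠B = 180° − ∠C − ∠A = 111.70°.
Law of sines: AB = CA·sin C/sin B ≈ 269.35.
Law of sines: BC = CA·sin A/sin B ≈ 216.16.
Circumradius = CA/(2 sin B) ≈ 216.82.

216.815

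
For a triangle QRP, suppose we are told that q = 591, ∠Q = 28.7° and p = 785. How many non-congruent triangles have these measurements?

p·sin Q = 785·sin(28.7°) ≈ 377.
Since p sin Q < q < p (377 < 591 < 785), two triangles exist.

2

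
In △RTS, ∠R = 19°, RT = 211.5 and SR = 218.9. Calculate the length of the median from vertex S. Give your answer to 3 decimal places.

m_S ≈ 123.795

By the law of cosines, TS² = SR² + RT² − 2·SR·RT·cos R = 5099.5, so TS ≈ 71.41.
Median from S: ½√(2·TS² + 2·SR² − RT²) ≈ 123.8.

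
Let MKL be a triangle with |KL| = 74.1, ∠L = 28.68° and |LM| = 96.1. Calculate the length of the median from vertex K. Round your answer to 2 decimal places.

m_K ≈ 39.40

By the law of cosines, |MK|² = |KL|² + |LM|² − 2·|KL|·|LM|·cos L = 2231.3, so |MK| ≈ 47.237.
Median from K: ½√(2·|MK|² + 2·|KL|² − |LM|²) ≈ 39.399.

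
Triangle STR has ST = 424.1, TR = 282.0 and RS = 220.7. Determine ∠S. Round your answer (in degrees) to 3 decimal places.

By the law of cosines, cos S = (RS² + ST² − TR²) / (2·RS·ST) ≈ 0.79619, so ∠S ≈ 37.23°.

∠S ≈ 37.232°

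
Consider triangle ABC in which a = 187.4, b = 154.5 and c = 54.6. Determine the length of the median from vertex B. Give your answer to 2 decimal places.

114.38

Median from B: ½√(2·c² + 2·a² − b²) ≈ 114.38.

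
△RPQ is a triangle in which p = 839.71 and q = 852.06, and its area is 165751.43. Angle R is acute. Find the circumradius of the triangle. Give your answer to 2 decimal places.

From area = ½·p·q·sin R, we get sin R = 2·area/(p·q) ≈ 0.46333.
Taking the acute solution, ∠R ≈ 27.60°.
Law of cosines then gives r ≈ 403.75.
Circumradius = r/(2 sin R) ≈ 435.71.

435.71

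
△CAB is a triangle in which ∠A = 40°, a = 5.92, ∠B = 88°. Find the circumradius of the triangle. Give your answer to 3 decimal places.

R ≈ 4.605

The third angle is ∠C = 180° − ∠A − ∠B = 52.00°.
Law of sines: c = a·sin C/sin A ≈ 7.2575.
Law of sines: b = a·sin B/sin A ≈ 9.2043.
Circumradius = a/(2 sin A) ≈ 4.6049.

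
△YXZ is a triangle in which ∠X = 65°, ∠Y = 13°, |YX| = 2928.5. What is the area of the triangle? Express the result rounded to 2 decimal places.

area ≈ 893757.73

The third angle is ∠Z = 180° − ∠Y − ∠X = 102.00°.
Law of sines: |XZ| = |YX|·sin Y/sin Z ≈ 673.49.
Law of sines: |ZY| = |YX|·sin X/sin Z ≈ 2713.4.
Area = ½·|YX|·|XZ|·sin X ≈ 8.9376e+05.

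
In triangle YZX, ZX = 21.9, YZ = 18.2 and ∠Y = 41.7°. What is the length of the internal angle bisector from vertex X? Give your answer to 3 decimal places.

Law of sines: sin X = YZ·sin Y/ZX ≈ 0.55284.
Since ZX ≥ YZ, only the acute value applies: ∠X ≈ 33.56°.
Then ∠Z = 180° − ∠Y − ∠X ≈ 104.74°.
Law of sines gives XY = ZX·sin Z/sin Y ≈ 31.838.
The bisector from X has length 2·ZX·XY·cos(∠X/2)/(ZX+XY) ≈ 24.845.

t_X ≈ 24.845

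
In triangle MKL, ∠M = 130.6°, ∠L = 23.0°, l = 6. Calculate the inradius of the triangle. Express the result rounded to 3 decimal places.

r ≈ 1.270

The third angle is ∠K = 180° − ∠L − ∠M = 26.40°.
Law of sines: m = l·sin M/sin L ≈ 11.659.
Law of sines: k = l·sin K/sin L ≈ 6.8277.
Area = ½·l·m·sin K ≈ 15.552.
Semiperimeter s = (11.659+6.8277+6)/2 = 12.243.
Inradius = area/s = 15.552/12.243 ≈ 1.2703.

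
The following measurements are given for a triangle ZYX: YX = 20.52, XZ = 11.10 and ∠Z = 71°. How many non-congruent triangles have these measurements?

XZ·sin Z = 11.10·sin(71°) ≈ 10.5.
Since YX ≥ XZ, exactly one triangle exists.

1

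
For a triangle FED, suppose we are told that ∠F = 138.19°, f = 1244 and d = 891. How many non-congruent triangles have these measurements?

1

d·sin F = 891·sin(138.19°) ≈ 594.
Since ∠F is not acute, a triangle exists only if f > d; here f > d, so there is exactly one triangle.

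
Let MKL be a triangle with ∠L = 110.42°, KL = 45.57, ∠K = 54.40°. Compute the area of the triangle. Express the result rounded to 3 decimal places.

The third angle is ∠M = 180° − ∠K − ∠L = 15.18°.
Law of sines: LM = KL·sin K/sin M ≈ 141.5.
Law of sines: MK = KL·sin L/sin M ≈ 163.09.
Area = ½·KL·LM·sin L ≈ 3021.6.

area ≈ 3021.551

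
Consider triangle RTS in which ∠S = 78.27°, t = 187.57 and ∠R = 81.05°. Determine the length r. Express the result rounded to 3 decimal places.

The third angle is ∠T = 180° − ∠S − ∠R = 20.68°.
Law of sines: r = t·sin R/sin T ≈ 524.67.

524.670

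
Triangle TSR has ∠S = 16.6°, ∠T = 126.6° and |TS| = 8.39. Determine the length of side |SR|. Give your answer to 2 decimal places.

The third angle is ∠R = 180° − ∠T − ∠S = 36.80°.
Law of sines: |SR| = |TS|·sin T/sin R ≈ 11.244.

11.24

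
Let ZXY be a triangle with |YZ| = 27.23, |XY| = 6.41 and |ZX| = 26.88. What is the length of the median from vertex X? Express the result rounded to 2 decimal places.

Median from X: ½√(2·|ZX|² + 2·|XY|² − |YZ|²) ≈ 14.016.

m_X ≈ 14.02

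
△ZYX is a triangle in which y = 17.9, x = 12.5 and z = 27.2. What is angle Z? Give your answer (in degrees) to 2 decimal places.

By the law of cosines, cos Z = (y² + x² − z²) / (2·y·x) ≈ -0.58811, so ∠Z ≈ 126.02°.

126.02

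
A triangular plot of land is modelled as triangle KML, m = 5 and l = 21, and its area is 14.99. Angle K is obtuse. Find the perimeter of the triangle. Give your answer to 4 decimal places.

51.8313

From area = ½·m·l·sin K, we get sin K = 2·area/(m·l) ≈ 0.28552.
Taking the obtuse solution, ∠K ≈ 163.41°.
Law of cosines then gives k ≈ 25.831.
Perimeter = 25.831 + 5 + 21 = 51.831.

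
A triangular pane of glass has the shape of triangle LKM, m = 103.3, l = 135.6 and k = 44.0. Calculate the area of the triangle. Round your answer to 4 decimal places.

Semiperimeter s = (135.6 + 44 + 103.3)/2 = 141.45.
Heron's formula: area = √(141.45·5.85·97.45·38.15) ≈ 1754.

1753.9516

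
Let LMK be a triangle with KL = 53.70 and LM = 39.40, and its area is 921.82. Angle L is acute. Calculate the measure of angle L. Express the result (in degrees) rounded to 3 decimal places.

∠L ≈ 60.619°

From area = ½·KL·LM·sin L, we get sin L = 2·area/(KL·LM) ≈ 0.87138.
Taking the acute solution, ∠L ≈ 60.62°.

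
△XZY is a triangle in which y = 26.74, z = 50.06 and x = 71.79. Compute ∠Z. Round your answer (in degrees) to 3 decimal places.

∠Z ≈ 28.850°

By the law of cosines, cos Z = (y² + x² − z²) / (2·y·x) ≈ 0.87589, so ∠Z ≈ 28.85°.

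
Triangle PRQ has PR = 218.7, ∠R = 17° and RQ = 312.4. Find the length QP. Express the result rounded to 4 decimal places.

121.4511

By the law of cosines, QP² = PR² + RQ² − 2·PR·RQ·cos R = 14750, so QP ≈ 121.45.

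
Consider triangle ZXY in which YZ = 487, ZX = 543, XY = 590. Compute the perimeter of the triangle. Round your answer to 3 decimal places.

perimeter ≈ 1620.000

Perimeter = 590 + 487 + 543 = 1620.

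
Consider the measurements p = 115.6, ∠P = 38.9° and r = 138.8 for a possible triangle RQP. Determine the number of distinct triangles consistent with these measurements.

2

r·sin P = 138.8·sin(38.9°) ≈ 87.16.
Since r sin P < p < r (87.16 < 115.6 < 138.8), two triangles exist.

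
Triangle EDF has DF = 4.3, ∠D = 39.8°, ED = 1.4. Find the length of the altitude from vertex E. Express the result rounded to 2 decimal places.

By the law of cosines, FE² = ED² + DF² − 2·ED·DF·cos D = 11.2, so FE ≈ 3.3466.
Area = ½·ED·DF·sin D ≈ 1.9267.
The altitude from E has length 2·area/DF ≈ 0.89615.

h_E ≈ 0.90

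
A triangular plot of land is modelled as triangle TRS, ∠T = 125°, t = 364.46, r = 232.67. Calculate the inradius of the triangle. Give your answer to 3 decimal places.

Law of sines: sin R = r·sin T/t ≈ 0.52294.
Since t ≥ r, only the acute value applies: ∠R ≈ 31.53°.
Then ∠S = 180° − ∠T − ∠R ≈ 23.47°.
Law of sines gives s = t·sin S/sin T ≈ 177.2.
Area = ½·t·r·sin S ≈ 16886.
Semiperimeter p = (364.46+232.67+177.2)/2 = 387.16.
Inradius = area/p = 16886/387.16 ≈ 43.616.

43.616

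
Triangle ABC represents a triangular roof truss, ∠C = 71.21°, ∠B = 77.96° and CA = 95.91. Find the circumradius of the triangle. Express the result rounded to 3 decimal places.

The third angle is ∠A = 180° − ∠B − ∠C = 30.83°.
Law of sines: BC = CA·sin A/sin B ≈ 50.259.
Law of sines: AB = CA·sin C/sin B ≈ 92.841.
Circumradius = CA/(2 sin B) ≈ 49.034.

R ≈ 49.034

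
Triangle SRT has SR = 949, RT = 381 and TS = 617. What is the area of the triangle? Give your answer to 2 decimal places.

area ≈ 70978.20

Semiperimeter s = (381 + 617 + 949)/2 = 973.5.
Heron's formula: area = √(973.5·592.5·356.5·24.5) ≈ 70978.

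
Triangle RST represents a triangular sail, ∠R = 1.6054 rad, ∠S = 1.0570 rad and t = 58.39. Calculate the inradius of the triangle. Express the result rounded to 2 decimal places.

The third angle is ∠T = π − ∠R − ∠S = 0.4792 rad.
Law of sines: r = t·sin R/sin T ≈ 126.57.
Law of sines: s = t·sin S/sin T ≈ 110.29.
Area = ½·t·r·sin S ≈ 3218.
Semiperimeter p = (126.57+110.29+58.39)/2 = 147.62.
Inradius = area/p = 3218/147.62 ≈ 21.799.

21.80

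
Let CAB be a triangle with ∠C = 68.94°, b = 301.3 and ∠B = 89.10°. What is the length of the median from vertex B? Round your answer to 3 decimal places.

The third angle is ∠A = 180° − ∠B − ∠C = 21.96°.
Law of sines: c = b·sin C/sin B ≈ 281.21.
Law of sines: a = b·sin A/sin B ≈ 112.69.
Median from B: ½√(2·c² + 2·a² − b²) ≈ 152.29.

152.293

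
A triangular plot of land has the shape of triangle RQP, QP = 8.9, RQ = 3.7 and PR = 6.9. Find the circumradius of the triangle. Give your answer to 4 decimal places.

4.7519

By the law of cosines, cos R = (PR² + RQ² − QP²) / (2·PR·RQ) ≈ -0.35076, so ∠R ≈ 1.929 rad.
Circumradius = QP/(2 sin R) ≈ 4.7519.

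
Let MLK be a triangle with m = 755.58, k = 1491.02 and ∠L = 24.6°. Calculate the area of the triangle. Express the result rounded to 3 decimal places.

area ≈ 234487.826

Area = ½·k·m·sin L ≈ 2.3449e+05.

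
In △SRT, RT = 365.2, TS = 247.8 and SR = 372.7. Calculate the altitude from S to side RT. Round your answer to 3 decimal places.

Semiperimeter s = (365.2 + 247.8 + 372.7)/2 = 492.85.
Heron's formula: area = √(492.85·127.65·245.05·120.15) ≈ 43038.
The altitude from S has length 2·area/RT ≈ 235.7.

h_S ≈ 235.698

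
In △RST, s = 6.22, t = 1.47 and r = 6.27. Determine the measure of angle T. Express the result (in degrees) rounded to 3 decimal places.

∠T ≈ 13.510°

By the law of cosines, cos T = (r² + s² − t²) / (2·r·s) ≈ 0.97233, so ∠T ≈ 13.51°.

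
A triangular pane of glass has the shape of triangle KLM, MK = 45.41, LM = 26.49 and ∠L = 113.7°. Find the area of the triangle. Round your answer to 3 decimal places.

Law of sines: sin K = LM·sin L/MK ≈ 0.53415.
Since MK ≥ LM, only the acute value applies: ∠K ≈ 32.29°.
Then ∠M = 180° − ∠L − ∠K ≈ 34.01°.
Law of sines gives KL = MK·sin M/sin L ≈ 27.741.
Area = ½·MK·LM·sin M ≈ 336.45.

area ≈ 336.447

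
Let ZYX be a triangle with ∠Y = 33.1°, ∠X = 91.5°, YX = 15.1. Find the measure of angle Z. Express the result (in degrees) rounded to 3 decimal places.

55.400

The third angle is ∠Z = 180° − ∠Y − ∠X = 55.40°.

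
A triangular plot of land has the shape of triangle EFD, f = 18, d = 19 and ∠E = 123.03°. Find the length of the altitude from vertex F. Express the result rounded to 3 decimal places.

15.929

By the law of cosines, e² = f² + d² − 2·f·d·cos E = 1057.8, so e ≈ 32.524.
Area = ½·f·d·sin E ≈ 143.36.
The altitude from F has length 2·area/f ≈ 15.929.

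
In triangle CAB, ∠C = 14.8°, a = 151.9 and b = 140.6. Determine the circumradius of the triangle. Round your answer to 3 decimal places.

76.932

By the law of cosines, c² = a² + b² − 2·a·b·cos C = 1544.8, so c ≈ 39.304.
Area = ½·a·b·sin C ≈ 2727.8.
Circumradius = c/(2 sin C) ≈ 76.932.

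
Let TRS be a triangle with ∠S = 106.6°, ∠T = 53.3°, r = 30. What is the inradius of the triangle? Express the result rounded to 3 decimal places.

The third angle is ∠R = 180° − ∠S − ∠T = 20.10°.
Law of sines: t = r·sin T/sin R ≈ 69.992.
Law of sines: s = r·sin S/sin R ≈ 83.657.
Area = ½·r·t·sin S ≈ 1006.1.
Semiperimeter p = (69.992+30+83.657)/2 = 91.824.
Inradius = area/p = 1006.1/91.824 ≈ 10.957.

10.957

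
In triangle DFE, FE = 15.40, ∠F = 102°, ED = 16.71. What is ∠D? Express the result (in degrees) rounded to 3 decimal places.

∠D ≈ 64.351°

Law of sines: sin D = FE·sin F/ED ≈ 0.90146.
Since ED ≥ FE, only the acute value applies: ∠D ≈ 64.35°.
Then ∠E = 180° − ∠F − ∠D ≈ 13.65°.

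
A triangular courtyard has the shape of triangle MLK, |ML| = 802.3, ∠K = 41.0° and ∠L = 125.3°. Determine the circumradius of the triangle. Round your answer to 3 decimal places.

R ≈ 611.454

The third angle is ∠M = 180° − ∠L − ∠K = 13.70°.
Law of sines: |LK| = |ML|·sin M/sin K ≈ 289.63.
Law of sines: |KM| = |ML|·sin L/sin K ≈ 998.06.
Circumradius = |ML|/(2 sin K) ≈ 611.45.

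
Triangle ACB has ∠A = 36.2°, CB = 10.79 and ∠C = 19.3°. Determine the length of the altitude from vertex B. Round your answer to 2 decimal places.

The third angle is ∠B = 180° − ∠A − ∠C = 124.50°.
Law of sines: BA = CB·sin C/sin A ≈ 6.0383.
Law of sines: AC = CB·sin B/sin A ≈ 15.056.
Area = ½·CB·BA·sin B ≈ 26.847.
The altitude from B has length 2·area/AC ≈ 3.5663.

h_B ≈ 3.57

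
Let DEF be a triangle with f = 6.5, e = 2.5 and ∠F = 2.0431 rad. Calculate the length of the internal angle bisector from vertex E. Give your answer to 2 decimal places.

Law of sines: sin E = e·sin F/f ≈ 0.34251.
Since f ≥ e, only the acute value applies: ∠E ≈ 0.3496 rad.
Then ∠D = π − ∠F − ∠E ≈ 0.7489 rad.
Law of sines gives d = f·sin D/sin F ≈ 4.9695.
The bisector from E has length 2·f·d·cos(∠E/2)/(f+d) ≈ 5.5468.

5.55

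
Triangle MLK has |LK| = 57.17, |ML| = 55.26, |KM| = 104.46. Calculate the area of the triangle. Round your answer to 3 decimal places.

Semiperimeter s = (57.17 + 104.46 + 55.26)/2 = 108.44.
Heron's formula: area = √(108.44·51.275·3.985·53.185) ≈ 1085.6.

area ≈ 1085.591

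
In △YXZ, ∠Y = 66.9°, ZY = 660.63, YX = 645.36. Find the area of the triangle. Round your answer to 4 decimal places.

196080.2695

Area = ½·ZY·YX·sin Y ≈ 1.9608e+05.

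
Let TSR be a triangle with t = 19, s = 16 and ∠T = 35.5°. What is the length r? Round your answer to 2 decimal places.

29.60

Law of sines: sin S = s·sin T/t ≈ 0.48901.
Since t ≥ s, only the acute value applies: ∠S ≈ 29.28°.
Then ∠R = 180° − ∠T − ∠S ≈ 115.22°.
Law of sines gives r = t·sin R/sin T ≈ 29.599.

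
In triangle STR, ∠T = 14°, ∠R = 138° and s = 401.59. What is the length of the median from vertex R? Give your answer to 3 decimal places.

m_R ≈ 141.933

The third angle is ∠S = 180° − ∠T − ∠R = 28.00°.
Law of sines: t = s·sin T/sin S ≈ 206.94.
Law of sines: r = s·sin R/sin S ≈ 572.38.
Median from R: ½√(2·s² + 2·t² − r²) ≈ 141.93.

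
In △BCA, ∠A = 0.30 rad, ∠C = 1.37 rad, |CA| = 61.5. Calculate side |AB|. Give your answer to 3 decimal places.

The third angle is ∠B = π − ∠C − ∠A = 1.472 rad.
Law of sines: |AB| = |CA|·sin C/sin B ≈ 60.562.

60.562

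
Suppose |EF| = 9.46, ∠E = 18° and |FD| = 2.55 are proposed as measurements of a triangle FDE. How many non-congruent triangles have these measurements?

0

|EF|·sin E = 9.46·sin(18°) ≈ 2.923.
Since |FD| = 2.55 < 2.923 = |EF| sin E, no triangle exists.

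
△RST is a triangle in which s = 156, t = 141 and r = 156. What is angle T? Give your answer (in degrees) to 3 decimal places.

By the law of cosines, cos T = (r² + s² − t²) / (2·r·s) ≈ 0.59153, so ∠T ≈ 53.73°.

53.734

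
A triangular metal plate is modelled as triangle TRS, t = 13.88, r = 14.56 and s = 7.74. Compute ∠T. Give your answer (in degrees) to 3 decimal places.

By the law of cosines, cos T = (r² + s² − t²) / (2·r·s) ≈ 0.35160, so ∠T ≈ 69.41°.

∠T ≈ 69.415°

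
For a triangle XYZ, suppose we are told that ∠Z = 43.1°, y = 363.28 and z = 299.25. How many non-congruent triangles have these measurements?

y·sin Z = 363.28·sin(43.1°) ≈ 248.2.
Since y sin Z < z < y (248.2 < 299.25 < 363.28), two triangles exist.

2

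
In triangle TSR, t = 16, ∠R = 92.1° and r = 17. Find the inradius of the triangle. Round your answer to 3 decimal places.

Law of sines: sin T = t·sin R/r ≈ 0.94054.
Since r ≥ t, only the acute value applies: ∠T ≈ 70.14°.
Then ∠S = 180° − ∠R − ∠T ≈ 17.76°.
Law of sines gives s = r·sin S/sin R ≈ 5.1881.
Area = ½·r·t·sin S ≈ 41.477.
Semiperimeter p = (16+5.1881+17)/2 = 19.094.
Inradius = area/p = 41.477/19.094 ≈ 2.1722.

2.172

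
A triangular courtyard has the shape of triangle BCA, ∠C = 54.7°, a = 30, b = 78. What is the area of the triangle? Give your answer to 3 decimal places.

Area = ½·a·b·sin C ≈ 954.88.

954.881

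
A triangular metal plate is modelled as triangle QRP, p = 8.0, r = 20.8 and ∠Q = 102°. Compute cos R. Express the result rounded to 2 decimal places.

0.52

By the law of cosines, q² = r² + p² − 2·r·p·cos Q = 565.83, so q ≈ 23.787.
Law of cosines again: cos R = (p² + q² − r²)/(2·p·q) ≈ 0.51812, so ∠R ≈ 58.79°.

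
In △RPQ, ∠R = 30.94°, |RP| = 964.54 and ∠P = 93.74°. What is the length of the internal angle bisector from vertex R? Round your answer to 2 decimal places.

t_R ≈ 1019.24

The third angle is ∠Q = 180° − ∠R − ∠P = 55.32°.
Law of sines: |PQ| = |RP|·sin R/sin Q ≈ 603.04.
Law of sines: |QR| = |RP|·sin P/sin Q ≈ 1170.4.
The bisector from R has length 2·|QR|·|RP|·cos(∠R/2)/(|QR|+|RP|) ≈ 1019.2.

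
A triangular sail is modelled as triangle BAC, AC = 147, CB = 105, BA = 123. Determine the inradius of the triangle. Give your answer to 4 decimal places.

Semiperimeter s = (147 + 105 + 123)/2 = 187.5.
Heron's formula: area = √(187.5·40.5·82.5·64.5) ≈ 6356.7.
Inradius = area/s = 6356.7/187.5 ≈ 33.903.

r ≈ 33.9027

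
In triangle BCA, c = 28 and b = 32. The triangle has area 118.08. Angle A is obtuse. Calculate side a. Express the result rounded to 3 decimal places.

59.470

From area = ½·b·c·sin A, we get sin A = 2·area/(b·c) ≈ 0.26357.
Taking the obtuse solution, ∠A ≈ 164.72°.
Law of cosines then gives a ≈ 59.47.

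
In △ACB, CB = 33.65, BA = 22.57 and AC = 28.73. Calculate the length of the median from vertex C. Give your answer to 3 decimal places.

m_C ≈ 29.181

Median from C: ½√(2·AC² + 2·CB² − BA²) ≈ 29.181.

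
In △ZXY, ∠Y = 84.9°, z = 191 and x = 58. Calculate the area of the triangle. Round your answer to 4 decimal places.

Area = ½·z·x·sin Y ≈ 5517.1.

5517.0715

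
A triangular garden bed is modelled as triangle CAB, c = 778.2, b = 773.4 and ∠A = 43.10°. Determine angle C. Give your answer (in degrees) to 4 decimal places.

∠C ≈ 68.8988°

By the law of cosines, a² = b² + c² − 2·b·c·cos A = 3.2483e+05, so a ≈ 569.94.
Law of cosines again: cos C = (a² + b² − c²)/(2·a·b) ≈ 0.36002, so ∠C ≈ 68.90°.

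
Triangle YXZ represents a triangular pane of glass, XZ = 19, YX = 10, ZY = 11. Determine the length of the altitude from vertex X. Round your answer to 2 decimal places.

Semiperimeter s = (19 + 11 + 10)/2 = 20.
Heron's formula: area = √(20·1·9·10) ≈ 42.426.
The altitude from X has length 2·area/ZY ≈ 7.7139.

7.71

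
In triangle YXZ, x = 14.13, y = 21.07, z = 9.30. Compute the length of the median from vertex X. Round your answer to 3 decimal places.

Median from X: ½√(2·z² + 2·y² − x²) ≈ 14.673.

m_X ≈ 14.673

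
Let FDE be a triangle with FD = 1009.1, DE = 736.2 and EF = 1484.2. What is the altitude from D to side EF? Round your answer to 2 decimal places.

h_D ≈ 451.31

Semiperimeter s = (736.2 + 1484.2 + 1009.1)/2 = 1614.8.
Heron's formula: area = √(1614.8·878.55·130.55·605.65) ≈ 3.3492e+05.
The altitude from D has length 2·area/EF ≈ 451.31.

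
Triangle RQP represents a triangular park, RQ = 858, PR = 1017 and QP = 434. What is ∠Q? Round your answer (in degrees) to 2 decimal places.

98.48

By the law of cosines, cos Q = (RQ² + QP² − PR²) / (2·RQ·QP) ≈ -0.14739, so ∠Q ≈ 98.48°.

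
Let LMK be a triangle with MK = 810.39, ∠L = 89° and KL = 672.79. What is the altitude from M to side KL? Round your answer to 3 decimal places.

h_M ≈ 463.582

Law of sines: sin M = KL·sin L/MK ≈ 0.83008.
Since MK ≥ KL, only the acute value applies: ∠M ≈ 56.11°.
Then ∠K = 180° − ∠L − ∠M ≈ 34.89°.
Law of sines gives LM = MK·sin K/sin L ≈ 463.65.
Area = ½·MK·KL·sin K ≈ 1.5595e+05.
The altitude from M has length 2·area/KL ≈ 463.58.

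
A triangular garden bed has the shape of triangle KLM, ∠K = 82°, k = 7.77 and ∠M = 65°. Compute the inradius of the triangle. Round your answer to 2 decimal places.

r ≈ 1.57

The third angle is ∠L = 180° − ∠M − ∠K = 33.00°.
Law of sines: l = k·sin L/sin K ≈ 4.2734.
Law of sines: m = k·sin M/sin K ≈ 7.1112.
Area = ½·k·l·sin M ≈ 15.047.
Semiperimeter s = (7.77+4.2734+7.1112)/2 = 9.5773.
Inradius = area/s = 15.047/9.5773 ≈ 1.5711.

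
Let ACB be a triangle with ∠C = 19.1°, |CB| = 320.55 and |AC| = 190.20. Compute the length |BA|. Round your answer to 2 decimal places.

153.96

By the law of cosines, |BA|² = |AC|² + |CB|² − 2·|AC|·|CB|·cos C = 23704, so |BA| ≈ 153.96.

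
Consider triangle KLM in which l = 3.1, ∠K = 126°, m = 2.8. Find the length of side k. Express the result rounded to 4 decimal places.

5.2587

By the law of cosines, k² = l² + m² − 2·l·m·cos K = 27.654, so k ≈ 5.2587.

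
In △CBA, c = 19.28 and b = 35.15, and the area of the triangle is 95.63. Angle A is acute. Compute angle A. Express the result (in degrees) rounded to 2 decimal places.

16.39

From area = ½·c·b·sin A, we get sin A = 2·area/(c·b) ≈ 0.28222.
Taking the acute solution, ∠A ≈ 16.39°.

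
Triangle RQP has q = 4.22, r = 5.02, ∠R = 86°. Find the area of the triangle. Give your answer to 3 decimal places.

Law of sines: sin Q = q·sin R/r ≈ 0.83859.
Since r ≥ q, only the acute value applies: ∠Q ≈ 56.99°.
Then ∠P = 180° − ∠R − ∠Q ≈ 37.01°.
Law of sines gives p = r·sin P/sin R ≈ 3.0291.
Area = ½·r·q·sin P ≈ 6.3758.

6.376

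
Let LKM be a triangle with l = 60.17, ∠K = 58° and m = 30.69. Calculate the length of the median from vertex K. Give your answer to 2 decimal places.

m_K ≈ 40.37

By the law of cosines, k² = m² + l² − 2·m·l·cos K = 2605.2, so k ≈ 51.041.
Median from K: ½√(2·m² + 2·l² − k²) ≈ 40.371.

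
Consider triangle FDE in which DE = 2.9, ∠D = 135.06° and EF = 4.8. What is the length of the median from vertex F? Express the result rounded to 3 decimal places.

Law of sines: sin F = DE·sin D/EF ≈ 0.42676.
Since EF ≥ DE, only the acute value applies: ∠F ≈ 25.26°.
Then ∠E = 180° − ∠D − ∠F ≈ 19.68°.
Law of sines gives FD = EF·sin E/sin D ≈ 2.2882.
Median from F: ½√(2·EF² + 2·FD² − DE²) ≈ 3.4692.

m_F ≈ 3.469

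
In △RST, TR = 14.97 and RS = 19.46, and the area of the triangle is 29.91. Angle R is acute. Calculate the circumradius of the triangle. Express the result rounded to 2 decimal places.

13.90

From area = ½·TR·RS·sin R, we get sin R = 2·area/(TR·RS) ≈ 0.20534.
Taking the acute solution, ∠R ≈ 11.85°.
Law of cosines then gives ST ≈ 5.7075.
Circumradius = ST/(2 sin R) ≈ 13.898.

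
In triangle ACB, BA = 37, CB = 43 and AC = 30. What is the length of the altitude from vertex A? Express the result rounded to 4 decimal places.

h_A ≈ 25.3478

Semiperimeter s = (43 + 37 + 30)/2 = 55.
Heron's formula: area = √(55·12·18·25) ≈ 544.98.
The altitude from A has length 2·area/CB ≈ 25.348.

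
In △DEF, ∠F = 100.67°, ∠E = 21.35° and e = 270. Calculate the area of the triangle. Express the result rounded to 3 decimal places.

area ≈ 83420.091

The third angle is ∠D = 180° − ∠E − ∠F = 57.98°.
Law of sines: d = e·sin D/sin E ≈ 628.8.
Law of sines: f = e·sin F/sin E ≈ 728.8.
Area = ½·e·d·sin F ≈ 83420.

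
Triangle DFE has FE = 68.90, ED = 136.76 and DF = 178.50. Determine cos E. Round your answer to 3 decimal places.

-0.446

By the law of cosines, cos E = (FE² + ED² − DF²) / (2·FE·ED) ≈ -0.44635, so ∠E ≈ 116.51°.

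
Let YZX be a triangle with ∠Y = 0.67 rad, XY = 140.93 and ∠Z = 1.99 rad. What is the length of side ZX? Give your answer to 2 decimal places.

95.81

The third angle is ∠X = π − ∠Y − ∠Z = 0.482 rad.
Law of sines: ZX = XY·sin Y/sin Z ≈ 95.812.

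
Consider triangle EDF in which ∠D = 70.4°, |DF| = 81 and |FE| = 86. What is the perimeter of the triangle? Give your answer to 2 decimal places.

Law of sines: sin E = |DF|·sin D/|FE| ≈ 0.88729.
Since |FE| ≥ |DF|, only the acute value applies: ∠E ≈ 62.53°.
Then ∠F = 180° − ∠D − ∠E ≈ 47.07°.
Law of sines gives |ED| = |FE|·sin F/sin D ≈ 66.836.
Semiperimeter s = (81+86+66.836)/2 = 116.92.
Perimeter = 81 + 86 + 66.836 = 233.84.

perimeter ≈ 233.84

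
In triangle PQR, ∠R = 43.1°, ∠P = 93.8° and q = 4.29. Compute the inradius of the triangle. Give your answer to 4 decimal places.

1.2370

The third angle is ∠Q = 180° − ∠R − ∠P = 43.10°.
Law of sines: p = q·sin P/sin Q ≈ 6.2648.
Law of sines: r = q·sin R/sin Q ≈ 4.29.
Area = ½·q·p·sin R ≈ 9.1818.
Semiperimeter s = (6.2648+4.29+4.29)/2 = 7.4224.
Inradius = area/s = 9.1818/7.4224 ≈ 1.237.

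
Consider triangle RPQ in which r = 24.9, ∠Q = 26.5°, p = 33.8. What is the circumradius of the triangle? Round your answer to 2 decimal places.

By the law of cosines, q² = r² + p² − 2·r·p·cos Q = 256.06, so q ≈ 16.002.
Area = ½·r·p·sin Q ≈ 187.76.
Circumradius = q/(2 sin Q) ≈ 17.931.

17.93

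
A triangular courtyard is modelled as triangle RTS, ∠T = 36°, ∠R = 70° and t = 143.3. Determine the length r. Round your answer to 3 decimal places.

229.094

The third angle is ∠S = 180° − ∠R − ∠T = 74.00°.
Law of sines: r = t·sin R/sin T ≈ 229.09.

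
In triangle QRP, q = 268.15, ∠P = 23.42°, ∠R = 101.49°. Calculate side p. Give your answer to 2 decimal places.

The third angle is ∠Q = 180° − ∠R − ∠P = 55.09°.
Law of sines: p = q·sin P/sin Q ≈ 129.97.

129.97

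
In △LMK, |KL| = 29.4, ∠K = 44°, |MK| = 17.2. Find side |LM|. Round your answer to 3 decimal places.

By the law of cosines, |LM|² = |MK|² + |KL|² − 2·|MK|·|KL|·cos K = 432.69, so |LM| ≈ 20.801.

20.801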